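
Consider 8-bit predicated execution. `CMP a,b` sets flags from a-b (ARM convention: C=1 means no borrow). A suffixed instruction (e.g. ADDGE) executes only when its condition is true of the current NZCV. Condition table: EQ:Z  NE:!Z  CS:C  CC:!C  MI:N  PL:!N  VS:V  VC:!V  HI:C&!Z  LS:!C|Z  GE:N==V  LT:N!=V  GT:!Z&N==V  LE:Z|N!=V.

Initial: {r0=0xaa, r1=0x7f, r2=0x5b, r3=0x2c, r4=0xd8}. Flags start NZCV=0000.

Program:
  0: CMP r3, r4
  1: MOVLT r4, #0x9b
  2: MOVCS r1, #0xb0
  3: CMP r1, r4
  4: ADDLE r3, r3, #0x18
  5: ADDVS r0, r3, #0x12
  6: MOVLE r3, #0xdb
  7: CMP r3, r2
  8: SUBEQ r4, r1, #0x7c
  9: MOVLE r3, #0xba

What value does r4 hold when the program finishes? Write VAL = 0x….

0: ✓ CMP  NZCV=0000
1: · MOVLT
2: · MOVCS
3: ✓ CMP  NZCV=1001
4: · ADDLE
5: ✓ ADDVS  r0←0x3e
6: · MOVLE
7: ✓ CMP  NZCV=1000
8: · SUBEQ
9: ✓ MOVLE  r3←0xba

VAL = 0xd8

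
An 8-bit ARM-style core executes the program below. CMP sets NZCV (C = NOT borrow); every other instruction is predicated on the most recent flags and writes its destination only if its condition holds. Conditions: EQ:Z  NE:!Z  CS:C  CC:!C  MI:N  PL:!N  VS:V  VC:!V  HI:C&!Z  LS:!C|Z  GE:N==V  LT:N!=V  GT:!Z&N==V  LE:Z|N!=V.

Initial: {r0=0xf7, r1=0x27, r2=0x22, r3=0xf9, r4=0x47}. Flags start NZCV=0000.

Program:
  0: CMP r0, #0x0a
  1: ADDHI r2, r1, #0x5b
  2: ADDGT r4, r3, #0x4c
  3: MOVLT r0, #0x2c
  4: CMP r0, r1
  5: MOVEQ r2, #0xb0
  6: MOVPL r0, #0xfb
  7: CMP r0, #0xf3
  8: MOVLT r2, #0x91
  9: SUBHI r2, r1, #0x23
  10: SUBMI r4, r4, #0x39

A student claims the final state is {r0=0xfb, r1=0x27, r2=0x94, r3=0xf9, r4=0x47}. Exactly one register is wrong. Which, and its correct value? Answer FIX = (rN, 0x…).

FIX = (r2, 0x04)

0: ✓ CMP  NZCV=1010
1: ✓ ADDHI  r2←0x82
2: · ADDGT
3: ✓ MOVLT  r0←0x2c
4: ✓ CMP  NZCV=0010
5: · MOVEQ
6: ✓ MOVPL  r0←0xfb
7: ✓ CMP  NZCV=0010
8: · MOVLT
9: ✓ SUBHI  r2←0x04
10: · SUBMI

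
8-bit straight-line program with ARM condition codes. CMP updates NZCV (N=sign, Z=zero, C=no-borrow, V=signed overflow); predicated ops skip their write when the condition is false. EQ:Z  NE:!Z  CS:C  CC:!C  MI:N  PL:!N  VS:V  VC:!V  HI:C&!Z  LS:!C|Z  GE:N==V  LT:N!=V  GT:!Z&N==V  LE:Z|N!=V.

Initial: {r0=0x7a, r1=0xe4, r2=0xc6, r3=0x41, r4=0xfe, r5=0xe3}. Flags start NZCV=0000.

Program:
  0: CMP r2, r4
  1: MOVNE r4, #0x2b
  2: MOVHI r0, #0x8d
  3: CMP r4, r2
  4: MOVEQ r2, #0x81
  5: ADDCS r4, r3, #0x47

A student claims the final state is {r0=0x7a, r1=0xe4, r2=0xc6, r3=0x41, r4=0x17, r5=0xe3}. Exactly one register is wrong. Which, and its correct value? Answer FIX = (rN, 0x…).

[0] flags=1000 → (cmp)
[1] flags=1000 NE?T → r4=0x2b
[2] flags=1000 HI?F → skip
[3] flags=0000 → (cmp)
[4] flags=0000 EQ?F → skip
[5] flags=0000 CS?F → skip

FIX = (r4, 0x2b)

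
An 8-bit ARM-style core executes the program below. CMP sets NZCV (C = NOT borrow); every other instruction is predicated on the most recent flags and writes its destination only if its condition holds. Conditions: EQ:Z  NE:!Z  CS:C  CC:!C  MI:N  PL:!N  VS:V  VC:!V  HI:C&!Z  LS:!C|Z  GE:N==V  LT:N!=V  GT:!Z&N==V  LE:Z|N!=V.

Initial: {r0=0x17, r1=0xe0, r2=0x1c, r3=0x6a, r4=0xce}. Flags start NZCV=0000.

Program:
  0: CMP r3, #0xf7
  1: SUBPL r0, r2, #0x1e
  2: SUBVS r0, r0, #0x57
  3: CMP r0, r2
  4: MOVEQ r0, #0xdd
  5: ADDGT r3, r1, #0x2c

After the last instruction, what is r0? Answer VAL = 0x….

VAL = 0xfe

[0] flags=0000 → (cmp)
[1] flags=0000 PL?T → r0=0xfe
[2] flags=0000 VS?F → skip
[3] flags=1010 → (cmp)
[4] flags=1010 EQ?F → skip
[5] flags=1010 GT?F → skip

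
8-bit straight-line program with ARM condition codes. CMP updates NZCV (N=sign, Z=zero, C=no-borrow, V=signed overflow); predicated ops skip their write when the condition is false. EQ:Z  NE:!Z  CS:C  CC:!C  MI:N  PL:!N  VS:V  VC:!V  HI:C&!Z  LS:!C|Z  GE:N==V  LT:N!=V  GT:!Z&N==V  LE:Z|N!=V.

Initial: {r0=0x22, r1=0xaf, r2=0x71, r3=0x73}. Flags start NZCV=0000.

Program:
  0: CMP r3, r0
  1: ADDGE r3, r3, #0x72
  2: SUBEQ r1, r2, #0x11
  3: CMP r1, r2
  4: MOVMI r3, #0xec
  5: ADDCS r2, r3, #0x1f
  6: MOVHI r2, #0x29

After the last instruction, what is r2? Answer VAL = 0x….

VAL = 0x29

0: ✓ CMP  NZCV=0010
1: ✓ ADDGE  r3←0xe5
2: · SUBEQ
3: ✓ CMP  NZCV=0011
4: · MOVMI
5: ✓ ADDCS  r2←0x04
6: ✓ MOVHI  r2←0x29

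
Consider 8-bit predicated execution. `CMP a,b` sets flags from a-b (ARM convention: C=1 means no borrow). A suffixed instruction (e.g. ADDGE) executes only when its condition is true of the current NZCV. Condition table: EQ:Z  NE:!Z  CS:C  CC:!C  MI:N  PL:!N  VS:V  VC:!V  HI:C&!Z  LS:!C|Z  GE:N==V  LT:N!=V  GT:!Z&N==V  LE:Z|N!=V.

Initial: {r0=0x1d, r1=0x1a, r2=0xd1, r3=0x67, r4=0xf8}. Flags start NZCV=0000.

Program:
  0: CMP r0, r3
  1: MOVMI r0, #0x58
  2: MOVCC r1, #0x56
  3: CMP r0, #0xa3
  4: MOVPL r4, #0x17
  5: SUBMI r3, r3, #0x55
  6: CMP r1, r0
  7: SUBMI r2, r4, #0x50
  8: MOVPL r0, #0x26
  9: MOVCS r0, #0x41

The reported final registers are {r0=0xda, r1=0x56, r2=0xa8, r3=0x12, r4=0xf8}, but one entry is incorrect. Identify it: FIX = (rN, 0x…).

FIX = (r0, 0x58)

0: ✓ CMP  NZCV=1000
1: ✓ MOVMI  r0←0x58
2: ✓ MOVCC  r1←0x56
3: ✓ CMP  NZCV=1001
4: · MOVPL
5: ✓ SUBMI  r3←0x12
6: ✓ CMP  NZCV=1000
7: ✓ SUBMI  r2←0xa8
8: · MOVPL
9: · MOVCS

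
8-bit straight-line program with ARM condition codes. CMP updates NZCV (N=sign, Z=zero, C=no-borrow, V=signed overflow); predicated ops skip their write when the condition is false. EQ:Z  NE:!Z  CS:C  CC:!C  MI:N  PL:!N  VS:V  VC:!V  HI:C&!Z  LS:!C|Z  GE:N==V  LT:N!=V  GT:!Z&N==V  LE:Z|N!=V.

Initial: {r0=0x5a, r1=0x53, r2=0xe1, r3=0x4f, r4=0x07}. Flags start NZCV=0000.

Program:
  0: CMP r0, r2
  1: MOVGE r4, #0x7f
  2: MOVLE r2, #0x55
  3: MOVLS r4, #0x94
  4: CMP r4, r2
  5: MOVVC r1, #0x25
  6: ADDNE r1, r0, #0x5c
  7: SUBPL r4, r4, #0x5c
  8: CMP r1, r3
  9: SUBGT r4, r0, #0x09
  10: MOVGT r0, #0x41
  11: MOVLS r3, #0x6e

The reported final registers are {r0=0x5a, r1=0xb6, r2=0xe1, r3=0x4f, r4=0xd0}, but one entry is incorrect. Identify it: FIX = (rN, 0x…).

[0] flags=0000 → (cmp)
[1] flags=0000 GE?T → r4=0x7f
[2] flags=0000 LE?F → skip
[3] flags=0000 LS?T → r4=0x94
[4] flags=1000 → (cmp)
[5] flags=1000 VC?T → r1=0x25
[6] flags=1000 NE?T → r1=0xb6
[7] flags=1000 PL?F → skip
[8] flags=0011 → (cmp)
[9] flags=0011 GT?F → skip
[10] flags=0011 GT?F → skip
[11] flags=0011 LS?F → skip

FIX = (r4, 0x94)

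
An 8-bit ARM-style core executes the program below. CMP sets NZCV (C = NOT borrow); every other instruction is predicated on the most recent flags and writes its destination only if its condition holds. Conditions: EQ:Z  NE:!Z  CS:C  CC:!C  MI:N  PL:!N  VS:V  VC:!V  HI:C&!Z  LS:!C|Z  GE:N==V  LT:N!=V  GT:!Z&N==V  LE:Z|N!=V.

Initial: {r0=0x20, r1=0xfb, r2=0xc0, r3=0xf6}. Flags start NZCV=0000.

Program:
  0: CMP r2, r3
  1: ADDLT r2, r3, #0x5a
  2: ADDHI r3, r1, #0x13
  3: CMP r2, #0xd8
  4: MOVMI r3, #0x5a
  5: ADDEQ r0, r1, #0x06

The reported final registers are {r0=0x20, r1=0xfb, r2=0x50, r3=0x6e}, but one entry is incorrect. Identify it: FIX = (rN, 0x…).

[0] flags=1000 → (cmp)
[1] flags=1000 LT?T → r2=0x50
[2] flags=1000 HI?F → skip
[3] flags=0000 → (cmp)
[4] flags=0000 MI?F → skip
[5] flags=0000 EQ?F → skip

FIX = (r3, 0xf6)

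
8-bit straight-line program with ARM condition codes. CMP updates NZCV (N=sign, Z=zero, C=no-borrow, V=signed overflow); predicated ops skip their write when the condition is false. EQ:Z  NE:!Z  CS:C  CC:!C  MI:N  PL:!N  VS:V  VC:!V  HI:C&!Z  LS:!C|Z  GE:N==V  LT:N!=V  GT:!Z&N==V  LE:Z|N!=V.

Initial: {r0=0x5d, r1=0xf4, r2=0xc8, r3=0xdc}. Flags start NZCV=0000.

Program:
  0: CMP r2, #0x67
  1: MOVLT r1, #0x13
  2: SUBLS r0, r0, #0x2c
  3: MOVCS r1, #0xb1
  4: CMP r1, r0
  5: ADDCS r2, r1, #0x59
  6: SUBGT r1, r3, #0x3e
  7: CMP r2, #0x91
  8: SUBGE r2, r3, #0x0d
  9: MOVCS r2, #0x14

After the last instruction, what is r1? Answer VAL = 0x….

VAL = 0xb1

0: ✓ CMP  NZCV=0011
1: ✓ MOVLT  r1←0x13
2: · SUBLS
3: ✓ MOVCS  r1←0xb1
4: ✓ CMP  NZCV=0011
5: ✓ ADDCS  r2←0x0a
6: · SUBGT
7: ✓ CMP  NZCV=0000
8: ✓ SUBGE  r2←0xcf
9: · MOVCS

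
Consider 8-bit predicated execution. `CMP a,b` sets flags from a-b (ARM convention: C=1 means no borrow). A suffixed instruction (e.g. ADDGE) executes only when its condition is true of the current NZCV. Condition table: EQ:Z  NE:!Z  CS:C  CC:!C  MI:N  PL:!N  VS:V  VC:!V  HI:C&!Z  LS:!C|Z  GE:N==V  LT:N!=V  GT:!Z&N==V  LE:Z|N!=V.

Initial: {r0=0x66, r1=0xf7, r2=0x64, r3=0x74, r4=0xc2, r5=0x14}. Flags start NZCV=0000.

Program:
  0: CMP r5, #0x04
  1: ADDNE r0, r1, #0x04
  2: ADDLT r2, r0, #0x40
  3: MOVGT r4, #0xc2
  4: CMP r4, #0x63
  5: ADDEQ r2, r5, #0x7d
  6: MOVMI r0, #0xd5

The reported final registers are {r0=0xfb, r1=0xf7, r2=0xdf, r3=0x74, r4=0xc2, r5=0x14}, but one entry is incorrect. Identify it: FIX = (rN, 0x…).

FIX = (r2, 0x64)

[0] flags=0010 → (cmp)
[1] flags=0010 NE?T → r0=0xfb
[2] flags=0010 LT?F → skip
[3] flags=0010 GT?T → r4=0xc2
[4] flags=0011 → (cmp)
[5] flags=0011 EQ?F → skip
[6] flags=0011 MI?F → skip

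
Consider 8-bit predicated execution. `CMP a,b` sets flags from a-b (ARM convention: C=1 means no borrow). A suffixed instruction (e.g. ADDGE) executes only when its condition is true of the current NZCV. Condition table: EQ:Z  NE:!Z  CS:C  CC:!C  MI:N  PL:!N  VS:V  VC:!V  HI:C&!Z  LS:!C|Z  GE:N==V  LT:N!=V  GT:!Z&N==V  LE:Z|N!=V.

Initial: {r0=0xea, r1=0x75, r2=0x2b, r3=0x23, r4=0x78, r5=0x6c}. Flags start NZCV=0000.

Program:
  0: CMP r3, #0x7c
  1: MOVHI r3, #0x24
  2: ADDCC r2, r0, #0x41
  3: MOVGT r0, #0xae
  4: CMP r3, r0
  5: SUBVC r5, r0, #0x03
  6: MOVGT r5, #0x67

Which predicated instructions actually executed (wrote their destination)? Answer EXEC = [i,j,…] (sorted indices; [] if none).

0: ✓ CMP  NZCV=1000
1: · MOVHI
2: ✓ ADDCC  r2←0x2b
3: · MOVGT
4: ✓ CMP  NZCV=0000
5: ✓ SUBVC  r5←0xe7
6: ✓ MOVGT  r5←0x67

EXEC = [2,5,6]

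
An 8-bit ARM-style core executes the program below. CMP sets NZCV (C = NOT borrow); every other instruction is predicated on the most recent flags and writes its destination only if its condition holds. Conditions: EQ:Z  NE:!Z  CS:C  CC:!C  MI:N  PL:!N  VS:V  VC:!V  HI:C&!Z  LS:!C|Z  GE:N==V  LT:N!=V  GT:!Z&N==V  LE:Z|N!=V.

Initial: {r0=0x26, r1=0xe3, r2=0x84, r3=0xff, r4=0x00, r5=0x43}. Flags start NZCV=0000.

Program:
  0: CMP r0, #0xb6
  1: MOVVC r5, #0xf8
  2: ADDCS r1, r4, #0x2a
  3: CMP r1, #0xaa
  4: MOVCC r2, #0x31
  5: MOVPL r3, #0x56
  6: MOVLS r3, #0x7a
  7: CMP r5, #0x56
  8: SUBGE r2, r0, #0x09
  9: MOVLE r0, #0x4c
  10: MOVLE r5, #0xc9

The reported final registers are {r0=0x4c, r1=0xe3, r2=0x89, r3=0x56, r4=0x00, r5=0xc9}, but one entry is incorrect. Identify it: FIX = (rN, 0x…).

0: ✓ CMP  NZCV=0000
1: ✓ MOVVC  r5←0xf8
2: · ADDCS
3: ✓ CMP  NZCV=0010
4: · MOVCC
5: ✓ MOVPL  r3←0x56
6: · MOVLS
7: ✓ CMP  NZCV=1010
8: · SUBGE
9: ✓ MOVLE  r0←0x4c
10: ✓ MOVLE  r5←0xc9

FIX = (r2, 0x84)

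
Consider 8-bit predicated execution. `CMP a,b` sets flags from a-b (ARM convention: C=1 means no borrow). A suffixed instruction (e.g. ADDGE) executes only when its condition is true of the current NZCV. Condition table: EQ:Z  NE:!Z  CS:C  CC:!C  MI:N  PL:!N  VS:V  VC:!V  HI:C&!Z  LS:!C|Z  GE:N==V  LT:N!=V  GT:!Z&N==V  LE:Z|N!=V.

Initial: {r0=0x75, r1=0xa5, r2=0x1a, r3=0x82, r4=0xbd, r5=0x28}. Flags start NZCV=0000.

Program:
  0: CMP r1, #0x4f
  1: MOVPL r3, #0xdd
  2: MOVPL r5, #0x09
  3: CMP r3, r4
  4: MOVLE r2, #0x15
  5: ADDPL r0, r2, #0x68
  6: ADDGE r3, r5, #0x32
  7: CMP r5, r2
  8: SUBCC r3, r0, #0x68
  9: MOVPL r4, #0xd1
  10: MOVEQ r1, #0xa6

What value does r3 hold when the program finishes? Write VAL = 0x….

[0] flags=0011 → (cmp)
[1] flags=0011 PL?T → r3=0xdd
[2] flags=0011 PL?T → r5=0x09
[3] flags=0010 → (cmp)
[4] flags=0010 LE?F → skip
[5] flags=0010 PL?T → r0=0x82
[6] flags=0010 GE?T → r3=0x3b
[7] flags=1000 → (cmp)
[8] flags=1000 CC?T → r3=0x1a
[9] flags=1000 PL?F → skip
[10] flags=1000 EQ?F → skip

VAL = 0x1a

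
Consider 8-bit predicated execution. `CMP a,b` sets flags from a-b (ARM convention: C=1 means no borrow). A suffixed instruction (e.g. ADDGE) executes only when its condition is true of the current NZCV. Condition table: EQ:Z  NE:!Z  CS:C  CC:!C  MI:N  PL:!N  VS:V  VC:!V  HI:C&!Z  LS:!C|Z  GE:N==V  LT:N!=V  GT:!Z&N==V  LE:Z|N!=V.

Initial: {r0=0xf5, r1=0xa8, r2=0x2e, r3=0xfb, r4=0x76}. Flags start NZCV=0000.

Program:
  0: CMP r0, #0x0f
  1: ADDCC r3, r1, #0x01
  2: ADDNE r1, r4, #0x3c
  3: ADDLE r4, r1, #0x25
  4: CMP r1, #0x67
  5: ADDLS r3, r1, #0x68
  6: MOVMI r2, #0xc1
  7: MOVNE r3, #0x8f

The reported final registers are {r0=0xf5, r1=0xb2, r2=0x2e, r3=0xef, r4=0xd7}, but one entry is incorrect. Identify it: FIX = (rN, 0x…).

[0] flags=1010 → (cmp)
[1] flags=1010 CC?F → skip
[2] flags=1010 NE?T → r1=0xb2
[3] flags=1010 LE?T → r4=0xd7
[4] flags=0011 → (cmp)
[5] flags=0011 LS?F → skip
[6] flags=0011 MI?F → skip
[7] flags=0011 NE?T → r3=0x8f

FIX = (r3, 0x8f)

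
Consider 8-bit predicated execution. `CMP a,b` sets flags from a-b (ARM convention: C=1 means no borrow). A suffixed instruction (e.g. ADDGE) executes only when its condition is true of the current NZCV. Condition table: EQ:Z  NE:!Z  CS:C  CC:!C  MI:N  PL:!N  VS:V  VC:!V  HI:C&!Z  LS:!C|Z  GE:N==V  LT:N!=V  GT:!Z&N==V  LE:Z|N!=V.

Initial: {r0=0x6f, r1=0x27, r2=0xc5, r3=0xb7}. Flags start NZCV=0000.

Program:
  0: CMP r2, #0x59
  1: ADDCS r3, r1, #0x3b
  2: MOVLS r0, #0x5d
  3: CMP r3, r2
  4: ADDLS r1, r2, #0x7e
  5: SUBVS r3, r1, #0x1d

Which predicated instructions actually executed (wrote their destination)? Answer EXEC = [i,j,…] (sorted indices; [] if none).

[0] flags=0011 → (cmp)
[1] flags=0011 CS?T → r3=0x62
[2] flags=0011 LS?F → skip
[3] flags=1001 → (cmp)
[4] flags=1001 LS?T → r1=0x43
[5] flags=1001 VS?T → r3=0x26

EXEC = [1,4,5]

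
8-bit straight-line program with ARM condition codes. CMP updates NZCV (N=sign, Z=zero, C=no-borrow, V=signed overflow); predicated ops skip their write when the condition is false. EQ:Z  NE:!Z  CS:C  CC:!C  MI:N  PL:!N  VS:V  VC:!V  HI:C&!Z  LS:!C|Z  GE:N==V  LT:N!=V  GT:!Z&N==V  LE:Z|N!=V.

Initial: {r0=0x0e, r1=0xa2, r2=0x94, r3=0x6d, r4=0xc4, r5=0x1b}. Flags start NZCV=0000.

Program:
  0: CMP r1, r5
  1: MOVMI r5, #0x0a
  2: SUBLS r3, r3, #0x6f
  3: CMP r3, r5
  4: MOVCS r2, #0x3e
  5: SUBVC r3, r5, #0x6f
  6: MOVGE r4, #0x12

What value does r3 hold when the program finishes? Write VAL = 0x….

VAL = 0x9b

0: ✓ CMP  NZCV=1010
1: ✓ MOVMI  r5←0x0a
2: · SUBLS
3: ✓ CMP  NZCV=0010
4: ✓ MOVCS  r2←0x3e
5: ✓ SUBVC  r3←0x9b
6: ✓ MOVGE  r4←0x12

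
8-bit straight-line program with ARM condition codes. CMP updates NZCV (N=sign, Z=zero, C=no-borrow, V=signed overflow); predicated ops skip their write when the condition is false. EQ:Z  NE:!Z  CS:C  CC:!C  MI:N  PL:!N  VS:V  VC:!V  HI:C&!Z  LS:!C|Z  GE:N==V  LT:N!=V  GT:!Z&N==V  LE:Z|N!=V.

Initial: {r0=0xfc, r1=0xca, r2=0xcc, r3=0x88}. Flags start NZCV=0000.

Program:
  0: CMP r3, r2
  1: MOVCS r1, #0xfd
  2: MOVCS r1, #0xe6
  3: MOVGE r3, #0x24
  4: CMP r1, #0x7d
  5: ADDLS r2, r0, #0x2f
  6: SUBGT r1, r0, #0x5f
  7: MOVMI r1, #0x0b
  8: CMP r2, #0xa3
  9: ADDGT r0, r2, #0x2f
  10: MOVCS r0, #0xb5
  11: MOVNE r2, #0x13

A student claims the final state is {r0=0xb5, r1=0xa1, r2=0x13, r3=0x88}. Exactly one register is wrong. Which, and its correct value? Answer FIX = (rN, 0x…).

FIX = (r1, 0xca)

0: ✓ CMP  NZCV=1000
1: · MOVCS
2: · MOVCS
3: · MOVGE
4: ✓ CMP  NZCV=0011
5: · ADDLS
6: · SUBGT
7: · MOVMI
8: ✓ CMP  NZCV=0010
9: ✓ ADDGT  r0←0xfb
10: ✓ MOVCS  r0←0xb5
11: ✓ MOVNE  r2←0x13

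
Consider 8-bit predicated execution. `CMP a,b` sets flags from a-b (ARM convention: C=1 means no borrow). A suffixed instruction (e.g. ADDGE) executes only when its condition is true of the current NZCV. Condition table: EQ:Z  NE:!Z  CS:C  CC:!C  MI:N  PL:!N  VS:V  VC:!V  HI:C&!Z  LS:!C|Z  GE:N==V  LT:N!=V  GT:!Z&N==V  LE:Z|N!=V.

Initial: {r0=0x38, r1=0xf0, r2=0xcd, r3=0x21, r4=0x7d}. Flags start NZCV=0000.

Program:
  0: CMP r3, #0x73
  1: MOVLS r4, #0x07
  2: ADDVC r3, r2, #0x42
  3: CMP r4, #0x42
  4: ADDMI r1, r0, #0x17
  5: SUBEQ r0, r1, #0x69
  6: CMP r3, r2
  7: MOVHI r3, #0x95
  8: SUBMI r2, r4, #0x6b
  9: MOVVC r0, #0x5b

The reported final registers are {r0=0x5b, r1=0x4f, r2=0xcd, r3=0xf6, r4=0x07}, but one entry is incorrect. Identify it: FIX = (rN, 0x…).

FIX = (r3, 0x0f)

0: ✓ CMP  NZCV=1000
1: ✓ MOVLS  r4←0x07
2: ✓ ADDVC  r3←0x0f
3: ✓ CMP  NZCV=1000
4: ✓ ADDMI  r1←0x4f
5: · SUBEQ
6: ✓ CMP  NZCV=0000
7: · MOVHI
8: · SUBMI
9: ✓ MOVVC  r0←0x5b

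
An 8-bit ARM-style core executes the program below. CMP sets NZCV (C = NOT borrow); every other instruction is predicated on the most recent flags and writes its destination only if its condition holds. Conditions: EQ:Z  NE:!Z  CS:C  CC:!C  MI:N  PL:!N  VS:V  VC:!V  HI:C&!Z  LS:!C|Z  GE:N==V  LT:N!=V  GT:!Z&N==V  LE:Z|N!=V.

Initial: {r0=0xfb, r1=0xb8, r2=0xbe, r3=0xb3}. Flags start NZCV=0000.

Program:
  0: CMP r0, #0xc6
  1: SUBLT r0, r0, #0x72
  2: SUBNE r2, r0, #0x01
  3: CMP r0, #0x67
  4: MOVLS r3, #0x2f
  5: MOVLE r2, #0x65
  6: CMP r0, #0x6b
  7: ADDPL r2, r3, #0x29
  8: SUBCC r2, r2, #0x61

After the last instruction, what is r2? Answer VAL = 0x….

0: ✓ CMP  NZCV=0010
1: · SUBLT
2: ✓ SUBNE  r2←0xfa
3: ✓ CMP  NZCV=1010
4: · MOVLS
5: ✓ MOVLE  r2←0x65
6: ✓ CMP  NZCV=1010
7: · ADDPL
8: · SUBCC

VAL = 0x65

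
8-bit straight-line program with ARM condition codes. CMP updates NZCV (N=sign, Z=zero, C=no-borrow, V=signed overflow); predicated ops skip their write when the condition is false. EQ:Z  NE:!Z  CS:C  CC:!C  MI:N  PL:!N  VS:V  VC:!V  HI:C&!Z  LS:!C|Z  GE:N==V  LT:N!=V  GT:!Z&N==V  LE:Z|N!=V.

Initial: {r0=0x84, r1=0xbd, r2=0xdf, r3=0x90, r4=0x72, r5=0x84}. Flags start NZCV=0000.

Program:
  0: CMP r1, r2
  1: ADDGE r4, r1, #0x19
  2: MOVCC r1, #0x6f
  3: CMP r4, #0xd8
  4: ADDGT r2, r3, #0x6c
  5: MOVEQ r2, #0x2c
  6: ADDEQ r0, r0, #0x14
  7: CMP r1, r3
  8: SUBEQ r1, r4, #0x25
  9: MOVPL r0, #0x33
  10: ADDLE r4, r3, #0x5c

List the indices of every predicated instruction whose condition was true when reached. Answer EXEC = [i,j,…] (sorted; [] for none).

EXEC = [2,4]

0: ✓ CMP  NZCV=1000
1: · ADDGE
2: ✓ MOVCC  r1←0x6f
3: ✓ CMP  NZCV=1001
4: ✓ ADDGT  r2←0xfc
5: · MOVEQ
6: · ADDEQ
7: ✓ CMP  NZCV=1001
8: · SUBEQ
9: · MOVPL
10: · ADDLE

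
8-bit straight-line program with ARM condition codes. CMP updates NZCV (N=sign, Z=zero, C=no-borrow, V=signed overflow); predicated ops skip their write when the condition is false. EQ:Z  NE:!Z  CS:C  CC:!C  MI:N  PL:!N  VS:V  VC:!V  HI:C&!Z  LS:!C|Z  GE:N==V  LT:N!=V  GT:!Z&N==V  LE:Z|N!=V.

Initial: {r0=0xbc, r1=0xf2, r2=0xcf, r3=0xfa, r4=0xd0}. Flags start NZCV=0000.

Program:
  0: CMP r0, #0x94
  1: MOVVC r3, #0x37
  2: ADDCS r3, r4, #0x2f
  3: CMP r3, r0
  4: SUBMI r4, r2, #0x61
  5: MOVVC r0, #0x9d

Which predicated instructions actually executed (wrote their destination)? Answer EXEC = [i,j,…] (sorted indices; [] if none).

[0] flags=0010 → (cmp)
[1] flags=0010 VC?T → r3=0x37
[2] flags=0010 CS?T → r3=0xff
[3] flags=0010 → (cmp)
[4] flags=0010 MI?F → skip
[5] flags=0010 VC?T → r0=0x9d

EXEC = [1,2,5]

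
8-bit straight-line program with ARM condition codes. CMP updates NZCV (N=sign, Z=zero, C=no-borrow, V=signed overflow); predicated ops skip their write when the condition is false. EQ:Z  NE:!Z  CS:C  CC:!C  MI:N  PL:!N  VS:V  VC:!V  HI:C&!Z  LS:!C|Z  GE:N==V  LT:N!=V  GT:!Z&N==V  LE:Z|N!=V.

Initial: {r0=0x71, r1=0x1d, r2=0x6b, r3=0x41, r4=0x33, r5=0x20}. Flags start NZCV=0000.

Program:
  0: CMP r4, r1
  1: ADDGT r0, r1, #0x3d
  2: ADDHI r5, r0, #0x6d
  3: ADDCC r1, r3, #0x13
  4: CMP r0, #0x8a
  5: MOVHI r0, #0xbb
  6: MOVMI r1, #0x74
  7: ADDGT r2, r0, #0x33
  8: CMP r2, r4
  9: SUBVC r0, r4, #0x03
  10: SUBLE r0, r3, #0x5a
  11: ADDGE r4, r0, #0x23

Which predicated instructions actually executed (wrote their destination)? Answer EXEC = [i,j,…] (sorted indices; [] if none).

0: ✓ CMP  NZCV=0010
1: ✓ ADDGT  r0←0x5a
2: ✓ ADDHI  r5←0xc7
3: · ADDCC
4: ✓ CMP  NZCV=1001
5: · MOVHI
6: ✓ MOVMI  r1←0x74
7: ✓ ADDGT  r2←0x8d
8: ✓ CMP  NZCV=0011
9: · SUBVC
10: ✓ SUBLE  r0←0xe7
11: · ADDGE

EXEC = [1,2,6,7,10]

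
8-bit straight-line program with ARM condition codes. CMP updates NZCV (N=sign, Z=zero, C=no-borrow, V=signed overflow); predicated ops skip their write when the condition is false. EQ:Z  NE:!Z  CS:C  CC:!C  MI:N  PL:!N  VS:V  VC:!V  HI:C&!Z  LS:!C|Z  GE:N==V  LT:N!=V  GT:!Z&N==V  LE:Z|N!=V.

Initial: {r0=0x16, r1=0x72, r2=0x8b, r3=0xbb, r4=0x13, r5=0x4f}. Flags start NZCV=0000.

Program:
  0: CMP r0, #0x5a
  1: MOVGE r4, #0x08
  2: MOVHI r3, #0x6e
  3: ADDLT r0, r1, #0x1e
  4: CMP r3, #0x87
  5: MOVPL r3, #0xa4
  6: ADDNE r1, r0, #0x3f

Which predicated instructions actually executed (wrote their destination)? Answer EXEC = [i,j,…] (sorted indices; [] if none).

0: ✓ CMP  NZCV=1000
1: · MOVGE
2: · MOVHI
3: ✓ ADDLT  r0←0x90
4: ✓ CMP  NZCV=0010
5: ✓ MOVPL  r3←0xa4
6: ✓ ADDNE  r1←0xcf

EXEC = [3,5,6]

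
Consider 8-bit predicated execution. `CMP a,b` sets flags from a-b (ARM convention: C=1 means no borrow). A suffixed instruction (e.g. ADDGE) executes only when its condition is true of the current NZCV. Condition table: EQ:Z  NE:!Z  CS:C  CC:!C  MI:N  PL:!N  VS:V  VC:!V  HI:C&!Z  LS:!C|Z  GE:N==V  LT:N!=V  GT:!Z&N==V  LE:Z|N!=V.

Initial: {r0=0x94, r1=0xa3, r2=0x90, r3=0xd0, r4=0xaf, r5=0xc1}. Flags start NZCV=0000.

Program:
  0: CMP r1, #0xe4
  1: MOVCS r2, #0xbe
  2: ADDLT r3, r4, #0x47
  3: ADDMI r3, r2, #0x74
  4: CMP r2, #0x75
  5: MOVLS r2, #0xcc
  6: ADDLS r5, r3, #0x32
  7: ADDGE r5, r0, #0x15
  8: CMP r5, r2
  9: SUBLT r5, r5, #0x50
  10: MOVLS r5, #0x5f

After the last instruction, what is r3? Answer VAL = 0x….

VAL = 0x04

0: ✓ CMP  NZCV=1000
1: · MOVCS
2: ✓ ADDLT  r3←0xf6
3: ✓ ADDMI  r3←0x04
4: ✓ CMP  NZCV=0011
5: · MOVLS
6: · ADDLS
7: · ADDGE
8: ✓ CMP  NZCV=0010
9: · SUBLT
10: · MOVLS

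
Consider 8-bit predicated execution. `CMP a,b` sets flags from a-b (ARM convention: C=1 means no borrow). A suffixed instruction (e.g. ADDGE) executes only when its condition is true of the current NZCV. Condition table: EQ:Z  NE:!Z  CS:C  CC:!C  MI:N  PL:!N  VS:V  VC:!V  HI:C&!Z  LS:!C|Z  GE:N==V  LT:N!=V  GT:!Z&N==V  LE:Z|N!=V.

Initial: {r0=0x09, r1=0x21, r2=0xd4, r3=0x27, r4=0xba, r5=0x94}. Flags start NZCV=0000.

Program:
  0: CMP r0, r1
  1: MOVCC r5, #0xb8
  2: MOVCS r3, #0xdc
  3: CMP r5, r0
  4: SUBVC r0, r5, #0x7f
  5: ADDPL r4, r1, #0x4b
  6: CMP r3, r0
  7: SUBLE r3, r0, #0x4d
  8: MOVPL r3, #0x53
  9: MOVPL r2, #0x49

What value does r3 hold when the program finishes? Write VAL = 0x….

[0] flags=1000 → (cmp)
[1] flags=1000 CC?T → r5=0xb8
[2] flags=1000 CS?F → skip
[3] flags=1010 → (cmp)
[4] flags=1010 VC?T → r0=0x39
[5] flags=1010 PL?F → skip
[6] flags=1000 → (cmp)
[7] flags=1000 LE?T → r3=0xec
[8] flags=1000 PL?F → skip
[9] flags=1000 PL?F → skip

VAL = 0xec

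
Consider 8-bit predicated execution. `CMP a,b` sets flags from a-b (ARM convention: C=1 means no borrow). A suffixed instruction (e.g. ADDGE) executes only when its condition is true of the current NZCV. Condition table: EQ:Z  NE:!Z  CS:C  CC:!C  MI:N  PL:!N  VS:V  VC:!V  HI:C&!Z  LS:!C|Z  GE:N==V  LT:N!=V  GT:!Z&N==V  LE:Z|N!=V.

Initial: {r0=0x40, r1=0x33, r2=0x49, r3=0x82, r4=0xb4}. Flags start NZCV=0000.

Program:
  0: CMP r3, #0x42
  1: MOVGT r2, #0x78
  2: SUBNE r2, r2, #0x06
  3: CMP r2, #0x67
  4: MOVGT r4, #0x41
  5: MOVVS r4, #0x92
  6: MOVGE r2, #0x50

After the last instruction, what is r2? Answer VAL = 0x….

[0] flags=0011 → (cmp)
[1] flags=0011 GT?F → skip
[2] flags=0011 NE?T → r2=0x43
[3] flags=1000 → (cmp)
[4] flags=1000 GT?F → skip
[5] flags=1000 VS?F → skip
[6] flags=1000 GE?F → skip

VAL = 0x43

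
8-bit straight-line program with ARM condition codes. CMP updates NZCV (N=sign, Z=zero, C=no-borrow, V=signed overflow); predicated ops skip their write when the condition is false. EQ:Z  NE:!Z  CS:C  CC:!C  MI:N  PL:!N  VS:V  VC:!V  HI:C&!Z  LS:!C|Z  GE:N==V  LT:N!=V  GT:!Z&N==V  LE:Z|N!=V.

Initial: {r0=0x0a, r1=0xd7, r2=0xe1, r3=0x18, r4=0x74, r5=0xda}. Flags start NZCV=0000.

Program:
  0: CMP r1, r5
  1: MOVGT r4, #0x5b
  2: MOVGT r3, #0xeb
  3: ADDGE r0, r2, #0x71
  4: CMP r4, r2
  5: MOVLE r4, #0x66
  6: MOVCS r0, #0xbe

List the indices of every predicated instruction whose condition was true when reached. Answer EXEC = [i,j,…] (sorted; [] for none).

EXEC = []

[0] flags=1000 → (cmp)
[1] flags=1000 GT?F → skip
[2] flags=1000 GT?F → skip
[3] flags=1000 GE?F → skip
[4] flags=1001 → (cmp)
[5] flags=1001 LE?F → skip
[6] flags=1001 CS?F → skip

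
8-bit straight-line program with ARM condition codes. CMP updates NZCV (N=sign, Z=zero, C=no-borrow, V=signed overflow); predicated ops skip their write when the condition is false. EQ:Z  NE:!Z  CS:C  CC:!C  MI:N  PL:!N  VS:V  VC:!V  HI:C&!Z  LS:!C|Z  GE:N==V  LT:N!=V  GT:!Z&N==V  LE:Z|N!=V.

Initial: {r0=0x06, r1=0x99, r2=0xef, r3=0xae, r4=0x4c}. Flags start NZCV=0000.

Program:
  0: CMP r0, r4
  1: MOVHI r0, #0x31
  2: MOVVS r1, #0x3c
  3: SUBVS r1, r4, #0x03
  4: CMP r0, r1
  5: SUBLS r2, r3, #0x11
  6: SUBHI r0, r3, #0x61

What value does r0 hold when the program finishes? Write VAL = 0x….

0: ✓ CMP  NZCV=1000
1: · MOVHI
2: · MOVVS
3: · SUBVS
4: ✓ CMP  NZCV=0000
5: ✓ SUBLS  r2←0x9d
6: · SUBHI

VAL = 0x06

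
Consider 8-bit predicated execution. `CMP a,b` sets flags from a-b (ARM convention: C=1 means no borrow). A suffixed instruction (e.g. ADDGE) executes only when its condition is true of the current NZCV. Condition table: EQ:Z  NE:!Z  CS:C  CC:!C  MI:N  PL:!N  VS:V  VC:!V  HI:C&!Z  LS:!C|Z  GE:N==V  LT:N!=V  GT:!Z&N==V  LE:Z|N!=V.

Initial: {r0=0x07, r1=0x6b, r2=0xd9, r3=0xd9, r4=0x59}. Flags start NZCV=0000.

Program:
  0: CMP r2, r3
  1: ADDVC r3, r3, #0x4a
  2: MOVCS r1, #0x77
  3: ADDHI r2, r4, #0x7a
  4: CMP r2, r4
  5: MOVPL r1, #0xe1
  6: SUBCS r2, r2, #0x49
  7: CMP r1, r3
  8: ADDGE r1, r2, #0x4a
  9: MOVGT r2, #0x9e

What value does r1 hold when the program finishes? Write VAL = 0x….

[0] flags=0110 → (cmp)
[1] flags=0110 VC?T → r3=0x23
[2] flags=0110 CS?T → r1=0x77
[3] flags=0110 HI?F → skip
[4] flags=1010 → (cmp)
[5] flags=1010 PL?F → skip
[6] flags=1010 CS?T → r2=0x90
[7] flags=0010 → (cmp)
[8] flags=0010 GE?T → r1=0xda
[9] flags=0010 GT?T → r2=0x9e

VAL = 0xda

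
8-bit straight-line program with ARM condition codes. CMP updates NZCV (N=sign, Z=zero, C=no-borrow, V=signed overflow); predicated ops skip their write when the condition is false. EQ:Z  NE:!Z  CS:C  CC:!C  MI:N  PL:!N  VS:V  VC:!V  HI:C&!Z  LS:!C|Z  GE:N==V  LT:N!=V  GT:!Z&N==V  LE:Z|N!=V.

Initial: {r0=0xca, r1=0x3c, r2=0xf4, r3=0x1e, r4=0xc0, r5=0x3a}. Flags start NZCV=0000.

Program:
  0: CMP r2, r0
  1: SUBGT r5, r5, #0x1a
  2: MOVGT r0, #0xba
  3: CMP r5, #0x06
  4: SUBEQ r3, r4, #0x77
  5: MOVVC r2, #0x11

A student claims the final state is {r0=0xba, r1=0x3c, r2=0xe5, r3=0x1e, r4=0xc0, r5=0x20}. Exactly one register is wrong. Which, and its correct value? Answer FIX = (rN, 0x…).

FIX = (r2, 0x11)

[0] flags=0010 → (cmp)
[1] flags=0010 GT?T → r5=0x20
[2] flags=0010 GT?T → r0=0xba
[3] flags=0010 → (cmp)
[4] flags=0010 EQ?F → skip
[5] flags=0010 VC?T → r2=0x11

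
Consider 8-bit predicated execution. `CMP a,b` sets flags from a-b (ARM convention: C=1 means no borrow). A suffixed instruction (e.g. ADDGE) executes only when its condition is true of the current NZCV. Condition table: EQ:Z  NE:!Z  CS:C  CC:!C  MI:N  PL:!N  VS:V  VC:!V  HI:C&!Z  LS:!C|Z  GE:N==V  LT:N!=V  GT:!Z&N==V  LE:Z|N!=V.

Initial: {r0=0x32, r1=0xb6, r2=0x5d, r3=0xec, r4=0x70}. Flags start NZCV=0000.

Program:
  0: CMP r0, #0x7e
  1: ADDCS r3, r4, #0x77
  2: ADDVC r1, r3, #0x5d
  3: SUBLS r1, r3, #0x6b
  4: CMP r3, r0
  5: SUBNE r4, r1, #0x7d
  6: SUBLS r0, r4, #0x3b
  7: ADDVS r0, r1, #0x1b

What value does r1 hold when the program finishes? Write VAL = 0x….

[0] flags=1000 → (cmp)
[1] flags=1000 CS?F → skip
[2] flags=1000 VC?T → r1=0x49
[3] flags=1000 LS?T → r1=0x81
[4] flags=1010 → (cmp)
[5] flags=1010 NE?T → r4=0x04
[6] flags=1010 LS?F → skip
[7] flags=1010 VS?F → skip

VAL = 0x81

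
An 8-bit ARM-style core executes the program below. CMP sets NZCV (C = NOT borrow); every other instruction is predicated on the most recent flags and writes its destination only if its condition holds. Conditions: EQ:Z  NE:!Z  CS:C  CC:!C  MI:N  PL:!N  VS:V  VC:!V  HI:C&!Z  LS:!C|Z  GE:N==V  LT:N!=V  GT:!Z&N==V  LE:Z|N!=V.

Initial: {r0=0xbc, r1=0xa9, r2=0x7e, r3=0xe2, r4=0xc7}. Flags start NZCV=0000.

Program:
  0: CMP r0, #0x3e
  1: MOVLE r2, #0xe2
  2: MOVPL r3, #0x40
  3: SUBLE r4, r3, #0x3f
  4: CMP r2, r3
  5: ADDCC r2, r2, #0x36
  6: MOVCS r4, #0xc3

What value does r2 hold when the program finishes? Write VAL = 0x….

[0] flags=0011 → (cmp)
[1] flags=0011 LE?T → r2=0xe2
[2] flags=0011 PL?T → r3=0x40
[3] flags=0011 LE?T → r4=0x01
[4] flags=1010 → (cmp)
[5] flags=1010 CC?F → skip
[6] flags=1010 CS?T → r4=0xc3

VAL = 0xe2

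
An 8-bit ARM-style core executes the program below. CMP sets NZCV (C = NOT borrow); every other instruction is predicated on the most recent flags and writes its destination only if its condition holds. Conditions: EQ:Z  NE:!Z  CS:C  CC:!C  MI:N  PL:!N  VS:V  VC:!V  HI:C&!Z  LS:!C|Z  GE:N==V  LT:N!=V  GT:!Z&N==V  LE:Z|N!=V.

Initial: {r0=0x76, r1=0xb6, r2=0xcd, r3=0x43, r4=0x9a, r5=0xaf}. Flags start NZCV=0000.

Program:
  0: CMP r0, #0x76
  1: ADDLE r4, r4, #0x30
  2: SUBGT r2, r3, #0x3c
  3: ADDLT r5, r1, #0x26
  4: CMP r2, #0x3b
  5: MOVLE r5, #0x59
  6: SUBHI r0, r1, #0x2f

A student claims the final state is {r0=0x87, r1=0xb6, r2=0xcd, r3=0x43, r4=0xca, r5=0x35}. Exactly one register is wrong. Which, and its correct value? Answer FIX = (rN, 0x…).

FIX = (r5, 0x59)

[0] flags=0110 → (cmp)
[1] flags=0110 LE?T → r4=0xca
[2] flags=0110 GT?F → skip
[3] flags=0110 LT?F → skip
[4] flags=1010 → (cmp)
[5] flags=1010 LE?T → r5=0x59
[6] flags=1010 HI?T → r0=0x87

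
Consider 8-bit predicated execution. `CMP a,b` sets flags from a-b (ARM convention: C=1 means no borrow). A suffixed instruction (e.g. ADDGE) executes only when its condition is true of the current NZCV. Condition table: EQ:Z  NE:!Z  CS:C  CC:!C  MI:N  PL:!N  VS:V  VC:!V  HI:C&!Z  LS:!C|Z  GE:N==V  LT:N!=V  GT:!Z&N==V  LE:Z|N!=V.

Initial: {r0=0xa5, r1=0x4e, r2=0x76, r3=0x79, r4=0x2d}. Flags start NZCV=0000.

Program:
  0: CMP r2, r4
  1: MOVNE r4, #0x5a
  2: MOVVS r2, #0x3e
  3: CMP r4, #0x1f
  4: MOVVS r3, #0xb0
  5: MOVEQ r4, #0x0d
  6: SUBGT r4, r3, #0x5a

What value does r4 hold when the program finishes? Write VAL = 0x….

VAL = 0x1f

[0] flags=0010 → (cmp)
[1] flags=0010 NE?T → r4=0x5a
[2] flags=0010 VS?F → skip
[3] flags=0010 → (cmp)
[4] flags=0010 VS?F → skip
[5] flags=0010 EQ?F → skip
[6] flags=0010 GT?T → r4=0x1f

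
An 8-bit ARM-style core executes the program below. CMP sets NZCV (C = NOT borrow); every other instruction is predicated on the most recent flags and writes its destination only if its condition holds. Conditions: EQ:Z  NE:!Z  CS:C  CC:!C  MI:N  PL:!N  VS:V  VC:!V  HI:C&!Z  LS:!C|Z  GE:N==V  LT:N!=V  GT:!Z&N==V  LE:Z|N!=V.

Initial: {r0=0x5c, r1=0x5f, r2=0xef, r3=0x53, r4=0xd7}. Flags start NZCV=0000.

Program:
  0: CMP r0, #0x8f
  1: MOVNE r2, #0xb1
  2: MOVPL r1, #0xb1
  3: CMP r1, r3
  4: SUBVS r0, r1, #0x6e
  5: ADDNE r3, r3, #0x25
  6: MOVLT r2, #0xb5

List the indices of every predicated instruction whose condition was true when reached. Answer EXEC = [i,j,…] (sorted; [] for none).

0: ✓ CMP  NZCV=1001
1: ✓ MOVNE  r2←0xb1
2: · MOVPL
3: ✓ CMP  NZCV=0010
4: · SUBVS
5: ✓ ADDNE  r3←0x78
6: · MOVLT

EXEC = [1,5]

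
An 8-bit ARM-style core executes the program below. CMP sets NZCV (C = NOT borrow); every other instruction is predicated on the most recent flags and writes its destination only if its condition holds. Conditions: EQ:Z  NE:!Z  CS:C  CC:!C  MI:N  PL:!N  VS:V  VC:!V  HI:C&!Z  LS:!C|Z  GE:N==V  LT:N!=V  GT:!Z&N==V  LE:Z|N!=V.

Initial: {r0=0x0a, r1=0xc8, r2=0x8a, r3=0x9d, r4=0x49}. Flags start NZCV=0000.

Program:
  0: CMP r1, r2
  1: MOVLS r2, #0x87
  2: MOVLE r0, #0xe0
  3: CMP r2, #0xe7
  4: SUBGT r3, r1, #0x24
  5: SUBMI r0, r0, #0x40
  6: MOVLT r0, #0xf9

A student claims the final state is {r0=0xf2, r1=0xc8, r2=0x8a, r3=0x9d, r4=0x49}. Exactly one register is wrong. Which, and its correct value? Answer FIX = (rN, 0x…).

FIX = (r0, 0xf9)

0: ✓ CMP  NZCV=0010
1: · MOVLS
2: · MOVLE
3: ✓ CMP  NZCV=1000
4: · SUBGT
5: ✓ SUBMI  r0←0xca
6: ✓ MOVLT  r0←0xf9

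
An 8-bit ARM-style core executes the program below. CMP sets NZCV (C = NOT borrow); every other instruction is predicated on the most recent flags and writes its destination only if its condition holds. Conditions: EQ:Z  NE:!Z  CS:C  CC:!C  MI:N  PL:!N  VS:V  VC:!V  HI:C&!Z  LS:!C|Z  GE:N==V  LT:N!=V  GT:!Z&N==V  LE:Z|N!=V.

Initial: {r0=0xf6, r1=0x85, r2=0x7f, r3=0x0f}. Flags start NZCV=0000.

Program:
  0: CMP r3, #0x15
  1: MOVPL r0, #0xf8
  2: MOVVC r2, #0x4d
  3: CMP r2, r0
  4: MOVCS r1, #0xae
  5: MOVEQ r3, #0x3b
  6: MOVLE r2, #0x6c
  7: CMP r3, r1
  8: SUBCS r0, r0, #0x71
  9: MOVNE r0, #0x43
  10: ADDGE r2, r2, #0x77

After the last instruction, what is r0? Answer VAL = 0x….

[0] flags=1000 → (cmp)
[1] flags=1000 PL?F → skip
[2] flags=1000 VC?T → r2=0x4d
[3] flags=0000 → (cmp)
[4] flags=0000 CS?F → skip
[5] flags=0000 EQ?F → skip
[6] flags=0000 LE?F → skip
[7] flags=1001 → (cmp)
[8] flags=1001 CS?F → skip
[9] flags=1001 NE?T → r0=0x43
[10] flags=1001 GE?T → r2=0xc4

VAL = 0x43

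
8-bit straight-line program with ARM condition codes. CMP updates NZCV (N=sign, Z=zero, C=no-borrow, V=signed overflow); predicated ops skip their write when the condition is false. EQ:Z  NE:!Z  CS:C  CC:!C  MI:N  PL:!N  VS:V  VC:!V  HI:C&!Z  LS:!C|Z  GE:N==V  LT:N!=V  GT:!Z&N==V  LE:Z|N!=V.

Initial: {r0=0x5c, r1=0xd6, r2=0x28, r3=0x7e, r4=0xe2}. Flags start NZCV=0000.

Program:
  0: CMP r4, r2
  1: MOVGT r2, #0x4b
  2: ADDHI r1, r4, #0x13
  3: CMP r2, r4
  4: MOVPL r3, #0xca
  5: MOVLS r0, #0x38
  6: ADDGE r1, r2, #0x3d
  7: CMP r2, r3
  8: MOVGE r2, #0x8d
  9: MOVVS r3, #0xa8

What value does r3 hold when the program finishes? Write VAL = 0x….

VAL = 0xca

[0] flags=1010 → (cmp)
[1] flags=1010 GT?F → skip
[2] flags=1010 HI?T → r1=0xf5
[3] flags=0000 → (cmp)
[4] flags=0000 PL?T → r3=0xca
[5] flags=0000 LS?T → r0=0x38
[6] flags=0000 GE?T → r1=0x65
[7] flags=0000 → (cmp)
[8] flags=0000 GE?T → r2=0x8d
[9] flags=0000 VS?F → skip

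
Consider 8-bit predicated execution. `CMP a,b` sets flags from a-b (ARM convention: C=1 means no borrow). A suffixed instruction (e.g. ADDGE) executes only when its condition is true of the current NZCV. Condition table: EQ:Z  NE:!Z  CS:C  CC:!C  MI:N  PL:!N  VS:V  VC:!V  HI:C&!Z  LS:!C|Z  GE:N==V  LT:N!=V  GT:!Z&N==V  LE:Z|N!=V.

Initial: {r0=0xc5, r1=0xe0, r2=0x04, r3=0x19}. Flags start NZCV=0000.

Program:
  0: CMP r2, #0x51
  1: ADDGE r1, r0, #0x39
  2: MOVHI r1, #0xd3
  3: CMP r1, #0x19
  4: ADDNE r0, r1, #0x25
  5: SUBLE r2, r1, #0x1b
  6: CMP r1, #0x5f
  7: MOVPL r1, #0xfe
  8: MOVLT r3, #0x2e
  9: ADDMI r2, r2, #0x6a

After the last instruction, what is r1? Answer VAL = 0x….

0: ✓ CMP  NZCV=1000
1: · ADDGE
2: · MOVHI
3: ✓ CMP  NZCV=1010
4: ✓ ADDNE  r0←0x05
5: ✓ SUBLE  r2←0xc5
6: ✓ CMP  NZCV=1010
7: · MOVPL
8: ✓ MOVLT  r3←0x2e
9: ✓ ADDMI  r2←0x2f

VAL = 0xe0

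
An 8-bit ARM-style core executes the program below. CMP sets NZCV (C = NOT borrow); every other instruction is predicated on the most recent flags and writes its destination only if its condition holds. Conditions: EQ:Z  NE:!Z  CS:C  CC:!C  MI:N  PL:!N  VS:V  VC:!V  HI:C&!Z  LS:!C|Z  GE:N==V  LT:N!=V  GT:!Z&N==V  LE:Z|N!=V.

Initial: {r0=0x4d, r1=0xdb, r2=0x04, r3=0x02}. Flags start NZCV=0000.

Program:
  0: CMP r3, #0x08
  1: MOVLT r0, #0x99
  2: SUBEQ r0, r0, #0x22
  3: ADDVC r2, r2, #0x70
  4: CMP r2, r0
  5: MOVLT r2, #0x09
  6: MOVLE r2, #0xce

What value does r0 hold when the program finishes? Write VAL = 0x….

[0] flags=1000 → (cmp)
[1] flags=1000 LT?T → r0=0x99
[2] flags=1000 EQ?F → skip
[3] flags=1000 VC?T → r2=0x74
[4] flags=1001 → (cmp)
[5] flags=1001 LT?F → skip
[6] flags=1001 LE?F → skip

VAL = 0x99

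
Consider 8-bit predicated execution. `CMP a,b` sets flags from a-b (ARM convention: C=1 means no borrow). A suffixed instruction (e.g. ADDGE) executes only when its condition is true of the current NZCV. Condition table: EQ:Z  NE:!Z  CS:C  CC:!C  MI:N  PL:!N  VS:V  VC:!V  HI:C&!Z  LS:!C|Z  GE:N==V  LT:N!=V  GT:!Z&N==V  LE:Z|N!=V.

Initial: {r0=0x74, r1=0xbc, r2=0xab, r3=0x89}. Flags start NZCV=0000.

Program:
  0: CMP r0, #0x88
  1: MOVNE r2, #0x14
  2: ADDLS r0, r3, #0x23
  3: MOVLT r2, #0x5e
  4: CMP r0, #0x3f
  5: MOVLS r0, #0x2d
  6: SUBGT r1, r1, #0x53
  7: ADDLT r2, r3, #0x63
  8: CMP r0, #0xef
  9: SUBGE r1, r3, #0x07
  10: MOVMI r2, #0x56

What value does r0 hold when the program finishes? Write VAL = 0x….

0: ✓ CMP  NZCV=1001
1: ✓ MOVNE  r2←0x14
2: ✓ ADDLS  r0←0xac
3: · MOVLT
4: ✓ CMP  NZCV=0011
5: · MOVLS
6: · SUBGT
7: ✓ ADDLT  r2←0xec
8: ✓ CMP  NZCV=1000
9: · SUBGE
10: ✓ MOVMI  r2←0x56

VAL = 0xac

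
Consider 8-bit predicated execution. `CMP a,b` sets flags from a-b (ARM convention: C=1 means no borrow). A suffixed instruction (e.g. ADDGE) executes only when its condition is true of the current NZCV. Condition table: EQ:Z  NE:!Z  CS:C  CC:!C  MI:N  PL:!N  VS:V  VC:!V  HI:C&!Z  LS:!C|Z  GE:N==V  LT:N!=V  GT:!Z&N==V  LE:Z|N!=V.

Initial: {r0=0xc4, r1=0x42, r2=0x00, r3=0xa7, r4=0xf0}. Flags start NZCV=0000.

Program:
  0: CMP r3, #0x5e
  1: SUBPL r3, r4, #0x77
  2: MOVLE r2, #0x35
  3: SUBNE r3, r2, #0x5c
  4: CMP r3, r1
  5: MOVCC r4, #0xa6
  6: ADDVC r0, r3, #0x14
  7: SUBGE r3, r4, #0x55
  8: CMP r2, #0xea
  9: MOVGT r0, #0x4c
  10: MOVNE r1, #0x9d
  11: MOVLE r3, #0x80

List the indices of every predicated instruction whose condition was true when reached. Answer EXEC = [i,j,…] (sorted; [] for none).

0: ✓ CMP  NZCV=0011
1: ✓ SUBPL  r3←0x79
2: ✓ MOVLE  r2←0x35
3: ✓ SUBNE  r3←0xd9
4: ✓ CMP  NZCV=1010
5: · MOVCC
6: ✓ ADDVC  r0←0xed
7: · SUBGE
8: ✓ CMP  NZCV=0000
9: ✓ MOVGT  r0←0x4c
10: ✓ MOVNE  r1←0x9d
11: · MOVLE

EXEC = [1,2,3,6,9,10]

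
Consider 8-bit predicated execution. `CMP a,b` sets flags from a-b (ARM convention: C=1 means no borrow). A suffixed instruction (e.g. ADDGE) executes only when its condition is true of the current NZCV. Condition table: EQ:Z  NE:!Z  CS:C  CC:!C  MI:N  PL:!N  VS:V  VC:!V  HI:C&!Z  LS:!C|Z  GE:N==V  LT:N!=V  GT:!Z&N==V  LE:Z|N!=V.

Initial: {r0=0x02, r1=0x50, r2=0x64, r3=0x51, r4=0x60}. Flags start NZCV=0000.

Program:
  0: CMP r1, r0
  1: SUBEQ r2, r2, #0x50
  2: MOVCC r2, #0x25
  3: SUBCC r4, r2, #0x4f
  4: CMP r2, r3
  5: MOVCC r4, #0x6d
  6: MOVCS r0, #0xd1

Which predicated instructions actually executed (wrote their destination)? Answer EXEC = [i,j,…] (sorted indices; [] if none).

0: ✓ CMP  NZCV=0010
1: · SUBEQ
2: · MOVCC
3: · SUBCC
4: ✓ CMP  NZCV=0010
5: · MOVCC
6: ✓ MOVCS  r0←0xd1

EXEC = [6]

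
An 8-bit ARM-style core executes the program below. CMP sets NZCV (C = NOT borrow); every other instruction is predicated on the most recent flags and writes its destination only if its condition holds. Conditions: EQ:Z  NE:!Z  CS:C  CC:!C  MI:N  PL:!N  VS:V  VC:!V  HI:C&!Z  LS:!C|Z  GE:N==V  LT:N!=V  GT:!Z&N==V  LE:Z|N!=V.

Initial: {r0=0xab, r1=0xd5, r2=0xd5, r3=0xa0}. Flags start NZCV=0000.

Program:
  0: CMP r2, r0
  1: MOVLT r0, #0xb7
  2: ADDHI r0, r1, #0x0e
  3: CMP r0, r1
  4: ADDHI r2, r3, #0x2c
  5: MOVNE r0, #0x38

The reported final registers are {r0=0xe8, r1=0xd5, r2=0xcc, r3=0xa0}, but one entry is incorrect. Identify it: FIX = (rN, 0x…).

[0] flags=0010 → (cmp)
[1] flags=0010 LT?F → skip
[2] flags=0010 HI?T → r0=0xe3
[3] flags=0010 → (cmp)
[4] flags=0010 HI?T → r2=0xcc
[5] flags=0010 NE?T → r0=0x38

FIX = (r0, 0x38)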